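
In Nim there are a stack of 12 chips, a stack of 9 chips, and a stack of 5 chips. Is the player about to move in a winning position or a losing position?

Losing position

Nim-sum: 12 XOR 9 XOR 5 = 0.
The nim-sum is 0, so this is a P-position: the player to move is in a losing position under optimal play.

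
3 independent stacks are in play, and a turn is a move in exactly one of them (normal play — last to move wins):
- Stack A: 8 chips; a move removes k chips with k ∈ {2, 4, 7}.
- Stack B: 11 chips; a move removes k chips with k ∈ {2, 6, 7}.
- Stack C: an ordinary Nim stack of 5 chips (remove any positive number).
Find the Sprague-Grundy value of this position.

5

Grundy values for stack A (subtraction set {2, 4, 7}):
k:     0  1  2  3  4  5  6  7  8
g(k):  0  0  1  1  2  2  0  3  1
So g(8) = 1.
Grundy values for stack B (subtraction set {2, 6, 7}):
k:     0  1  2  3  4  5  6  7  8  9 10 11
g(k):  0  0  1  1  0  0  1  1  2  0  3  1
So g(11) = 1.
Stack C is a plain Nim stack of size 5, so its Grundy value is 5.
By the Sprague-Grundy theorem, the Grundy value of a sum of independent games is the XOR of the component values.
Combined value = 1 XOR 1 XOR 5 = 5.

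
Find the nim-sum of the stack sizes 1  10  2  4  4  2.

Nim-sum: 1 ⊕ 10 ⊕ 2 ⊕ 4 ⊕ 4 ⊕ 2 = 11.

11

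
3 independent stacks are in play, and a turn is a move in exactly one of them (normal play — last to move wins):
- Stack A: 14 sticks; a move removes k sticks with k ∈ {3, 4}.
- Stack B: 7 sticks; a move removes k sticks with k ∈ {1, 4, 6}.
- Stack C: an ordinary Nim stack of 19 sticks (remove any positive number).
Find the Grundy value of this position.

Grundy values for stack A (subtraction set {3, 4}):
g(0) = mex{} = 0
g(1) = mex{} = 0
g(2) = mex{} = 0
g(3) = mex{0} = 1
g(4) = mex{0} = 1
g(5) = mex{0} = 1
g(6) = mex{0,1} = 2
g(7) = mex{1} = 0
g(8) = mex{1} = 0
g(9) = mex{1,2} = 0
g(10) = mex{0,2} = 1
g(11) = mex{0} = 1
g(12) = mex{0} = 1
g(13) = mex{0,1} = 2
g(14) = mex{1} = 0
So g(14) = 0.
For stack B, compute g(0), g(1), … with moves {1, 4, 6}:
g(0) = mex{} = 0
g(1) = mex{0} = 1
g(2) = mex{1} = 0
g(3) = mex{0} = 1
g(4) = mex{0,1} = 2
g(5) = mex{1,2} = 0
g(6) = mex{0} = 1
g(7) = mex{1} = 0
So g(7) = 0.
Stack C is a plain Nim stack of size 19, so its Grundy value is 19.
By the Sprague-Grundy theorem, the Grundy value of a sum of independent games is the XOR of the component values.
Combined value = 0 ⊕ 0 ⊕ 19 = 19.

19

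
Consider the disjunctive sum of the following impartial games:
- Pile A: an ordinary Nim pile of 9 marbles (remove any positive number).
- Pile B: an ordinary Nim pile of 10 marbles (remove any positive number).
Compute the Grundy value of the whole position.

Pile A is a plain Nim pile of size 9, so its Grundy value is 9.
Pile B is a plain Nim pile of size 10, so its Grundy value is 10.
By the Sprague-Grundy theorem, the Grundy value of a sum of independent games is the XOR of the component values.
Combined value = 9 XOR 10 = 3.

3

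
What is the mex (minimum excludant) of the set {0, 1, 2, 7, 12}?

The values 0, 1, 2 are all present; 3 is the first non-negative integer missing from the set.

3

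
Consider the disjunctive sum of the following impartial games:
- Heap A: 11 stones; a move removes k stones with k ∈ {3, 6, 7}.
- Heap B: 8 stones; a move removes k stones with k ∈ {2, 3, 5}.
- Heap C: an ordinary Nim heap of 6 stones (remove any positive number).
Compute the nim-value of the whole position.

For heap A, compute g(0), g(1), … with moves {3, 6, 7}:
k:     0  1  2  3  4  5  6  7  8  9 10 11
g(k):  0  0  0  1  1  1  2  2  2  3  0  0
So g(11) = 0.
Build the Grundy sequence for heap B with g(k) = mex{g(k−s) : s ∈ {2, 3, 5}, s ≤ k}:
g(0) = mex{} = 0
g(1) = mex{} = 0
g(2) = mex{0} = 1
g(3) = mex{0} = 1
g(4) = mex{0,1} = 2
g(5) = mex{0,1} = 2
g(6) = mex{0,1,2} = 3
g(7) = mex{1,2} = 0
g(8) = mex{1,2,3} = 0
So g(8) = 0.
Heap C is a plain Nim heap of size 6, so its Grundy value is 6.
The value of a disjunctive sum is the nim-sum of the parts.
Combined value = 0 ⊕ 0 ⊕ 6 = 6.

6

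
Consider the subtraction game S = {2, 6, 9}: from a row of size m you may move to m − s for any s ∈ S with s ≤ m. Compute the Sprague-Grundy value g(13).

Grundy values for subtraction set {2, 6, 9}:
k:     0  1  2  3  4  5  6  7  8  9 10 11 12 13
g(k):  0  0  1  1  0  0  1  1  0  2  1  3  0  2
So g(13) = 2.

2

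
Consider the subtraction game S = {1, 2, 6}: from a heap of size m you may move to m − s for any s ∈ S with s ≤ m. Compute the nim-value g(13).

3

Compute g(0), g(1), … for moves {1, 2, 6}:
k:     0  1  2  3  4  5  6  7  8  9 10 11 12 13
g(k):  0  1  2  0  1  2  3  0  1  2  0  1  2  3
So g(13) = 3.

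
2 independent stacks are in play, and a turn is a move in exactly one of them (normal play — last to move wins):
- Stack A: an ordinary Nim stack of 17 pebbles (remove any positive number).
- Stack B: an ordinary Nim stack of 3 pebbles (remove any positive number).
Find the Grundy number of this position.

18

Stack A is a plain Nim stack of size 17, so its Grundy value is 17.
Stack B is a plain Nim stack of size 3, so its Grundy value is 3.
The value of a disjunctive sum is the nim-sum of the parts.
Combined value = 17 XOR 3 = 18.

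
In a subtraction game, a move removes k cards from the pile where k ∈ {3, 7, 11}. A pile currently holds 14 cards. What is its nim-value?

0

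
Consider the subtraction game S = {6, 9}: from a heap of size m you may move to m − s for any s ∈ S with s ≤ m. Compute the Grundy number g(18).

0

Build the Grundy sequence with g(k) = mex{g(k−s) : s ∈ {6, 9}, s ≤ k}:
k:     0  1  2  3  4  5  6  7  8  9 10 11 12 13 14 15 16 17 18
g(k):  0  0  0  0  0  0  1  1  1  1  1  1  2  2  2  0  0  0  0
So g(18) = 0.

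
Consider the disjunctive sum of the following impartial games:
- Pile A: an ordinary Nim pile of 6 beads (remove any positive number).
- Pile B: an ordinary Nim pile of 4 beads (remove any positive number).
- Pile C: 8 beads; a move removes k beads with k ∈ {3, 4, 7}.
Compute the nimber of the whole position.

Pile A is a plain Nim pile of size 6, so its Grundy value is 6.
Pile B is a plain Nim pile of size 4, so its Grundy value is 4.
Build the Grundy sequence for pile C with g(k) = mex{g(k−s) : s ∈ {3, 4, 7}, s ≤ k}:
g(0) = mex{} = 0
g(1) = mex{} = 0
g(2) = mex{} = 0
g(3) = mex{0} = 1
g(4) = mex{0} = 1
g(5) = mex{0} = 1
g(6) = mex{0,1} = 2
g(7) = mex{0,1} = 2
g(8) = mex{0,1} = 2
So g(8) = 2.
The value of a disjunctive sum is the nim-sum of the parts.
Combined value = 6 ⊕ 4 ⊕ 2 = 0.

0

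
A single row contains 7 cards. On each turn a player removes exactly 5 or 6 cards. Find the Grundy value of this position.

1

Grundy values for subtraction set {5, 6}:
k:     0  1  2  3  4  5  6  7
g(k):  0  0  0  0  0  1  1  1
So g(7) = 1.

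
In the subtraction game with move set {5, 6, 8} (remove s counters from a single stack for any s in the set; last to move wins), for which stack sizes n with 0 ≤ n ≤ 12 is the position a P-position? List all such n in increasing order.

Grundy values for subtraction set {5, 6, 8}:
k:     0  1  2  3  4  5  6  7  8  9 10 11 12
g(k):  0  0  0  0  0  1  1  1  1  1  2  2  2
The P-positions (g = 0) in 0..12 are 0, 1, 2, 3, 4.

0, 1, 2, 3, 4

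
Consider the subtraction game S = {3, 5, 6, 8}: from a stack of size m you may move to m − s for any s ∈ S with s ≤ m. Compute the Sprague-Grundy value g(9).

Grundy values for subtraction set {3, 5, 6, 8}:
k:     0  1  2  3  4  5  6  7  8  9
g(k):  0  0  0  1  1  1  2  2  2  3
So g(9) = 3.

3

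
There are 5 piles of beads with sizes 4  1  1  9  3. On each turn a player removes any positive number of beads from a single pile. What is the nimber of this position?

14

Nim-sum: 4 ⊕ 1 ⊕ 1 ⊕ 9 ⊕ 3 = 14.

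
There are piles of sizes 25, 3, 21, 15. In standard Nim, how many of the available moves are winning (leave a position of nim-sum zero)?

0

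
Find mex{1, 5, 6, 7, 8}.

0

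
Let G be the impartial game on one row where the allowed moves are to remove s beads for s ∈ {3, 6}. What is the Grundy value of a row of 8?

2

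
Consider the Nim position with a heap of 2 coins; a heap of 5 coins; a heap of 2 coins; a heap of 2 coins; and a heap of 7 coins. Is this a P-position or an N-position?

P-position

Nim-sum: 2 ^ 5 ^ 2 ^ 2 ^ 7 = 0.
The nim-sum is 0, so this is a P-position: the player to move is in a losing position under optimal play.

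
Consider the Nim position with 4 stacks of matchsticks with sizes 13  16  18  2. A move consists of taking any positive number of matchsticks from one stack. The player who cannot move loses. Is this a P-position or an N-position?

N-position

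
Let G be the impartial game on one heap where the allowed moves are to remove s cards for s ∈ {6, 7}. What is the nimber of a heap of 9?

1

Compute g(0), g(1), … for moves {6, 7}:
g(0) = mex{} = 0
g(1) = mex{} = 0
g(2) = mex{} = 0
g(3) = mex{} = 0
g(4) = mex{} = 0
g(5) = mex{} = 0
g(6) = mex{0} = 1
g(7) = mex{0} = 1
g(8) = mex{0} = 1
g(9) = mex{0} = 1
So g(9) = 1.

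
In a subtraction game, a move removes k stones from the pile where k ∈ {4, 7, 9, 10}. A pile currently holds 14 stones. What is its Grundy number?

Grundy values for subtraction set {4, 7, 9, 10}:
g(0) = mex{} = 0
g(1) = mex{} = 0
g(2) = mex{} = 0
g(3) = mex{} = 0
g(4) = mex{0} = 1
g(5) = mex{0} = 1
g(6) = mex{0} = 1
g(7) = mex{0} = 1
g(8) = mex{0,1} = 2
g(9) = mex{0,1} = 2
g(10) = mex{0,1} = 2
g(11) = mex{0,1} = 2
g(12) = mex{0,1,2} = 3
g(13) = mex{0,1,2} = 3
g(14) = mex{1,2} = 0
So g(14) = 0.

0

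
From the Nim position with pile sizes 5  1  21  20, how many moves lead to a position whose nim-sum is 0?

Write each in binary and XOR column by column:
  00101  (5)
  00001  (1)
  10101  (21)
  10100  (20)
  -----
  00101  (5)
The overall nim-sum is X = 5. A pile of size p has a winning move iff p XOR X < p (reduce it to p XOR X).
  5: 5 XOR 5 = 0 < 5 — winning move (to 0).
  1: 1 XOR 5 = 4 ≥ 1 — no move.
  21: 21 XOR 5 = 16 < 21 — winning move (to 16).
  20: 20 XOR 5 = 17 < 20 — winning move (to 17).
That gives 3 winning moves.

3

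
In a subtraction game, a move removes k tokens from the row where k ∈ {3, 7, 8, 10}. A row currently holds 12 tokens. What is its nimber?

Grundy values for subtraction set {3, 7, 8, 10}:
g(0) = mex{} = 0
g(1) = mex{} = 0
g(2) = mex{} = 0
g(3) = mex{0} = 1
g(4) = mex{0} = 1
g(5) = mex{0} = 1
g(6) = mex{1} = 0
g(7) = mex{0,1} = 2
g(8) = mex{0,1} = 2
g(9) = mex{0} = 1
g(10) = mex{0,1,2} = 3
g(11) = mex{0,1,2} = 3
g(12) = mex{0,1} = 2
So g(12) = 2.

2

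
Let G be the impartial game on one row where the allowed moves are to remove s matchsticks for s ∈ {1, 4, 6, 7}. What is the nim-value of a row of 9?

2

Build the Grundy sequence with g(k) = mex{g(k−s) : s ∈ {1, 4, 6, 7}, s ≤ k}:
g(0) = mex{} = 0
g(1) = mex{0} = 1
g(2) = mex{1} = 0
g(3) = mex{0} = 1
g(4) = mex{0,1} = 2
g(5) = mex{1,2} = 0
g(6) = mex{0} = 1
g(7) = mex{0,1} = 2
g(8) = mex{0,1,2} = 3
g(9) = mex{0,1,3} = 2
So g(9) = 2.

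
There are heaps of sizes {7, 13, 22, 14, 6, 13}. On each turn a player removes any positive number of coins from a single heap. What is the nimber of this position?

25

Nim-sum: 7 XOR 13 XOR 22 XOR 14 XOR 6 XOR 13 = 25.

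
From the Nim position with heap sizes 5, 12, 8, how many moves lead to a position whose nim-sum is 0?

1

Write each in binary and XOR column by column:
  0101  (5)
  1100  (12)
  1000  (8)
  ----
  0001  (1)
The overall nim-sum is X = 1. A heap of size p has a winning move iff p XOR X < p (reduce it to p XOR X).
  5: 5 XOR 1 = 4 < 5 — winning move (to 4).
  12: 12 XOR 1 = 13 ≥ 12 — no move.
  8: 8 XOR 1 = 9 ≥ 8 — no move.
That gives 1 winning move.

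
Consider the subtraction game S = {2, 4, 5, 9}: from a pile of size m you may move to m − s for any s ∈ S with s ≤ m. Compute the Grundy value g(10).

1

Compute g(0), g(1), … for moves {2, 4, 5, 9}:
k:     0  1  2  3  4  5  6  7  8  9 10
g(k):  0  0  1  1  2  2  3  0  0  1  1
So g(10) = 1.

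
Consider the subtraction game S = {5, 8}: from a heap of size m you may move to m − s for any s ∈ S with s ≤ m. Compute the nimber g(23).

2

Build the Grundy sequence with g(k) = mex{g(k−s) : s ∈ {5, 8}, s ≤ k}:
k:     0  1  2  3  4  5  6  7  8  9 10 11 12 13 14 15 16 17 18 19 20 21 22 23
g(k):  0  0  0  0  0  1  1  1  1  1  2  2  2  0  0  0  0  0  1  1  1  1  1  2
So g(23) = 2.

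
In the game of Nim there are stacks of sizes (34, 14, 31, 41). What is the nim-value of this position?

26

Compute the nim-sum pairwise:
34 ^ 14 = 44
44 ^ 31 = 51
51 ^ 41 = 26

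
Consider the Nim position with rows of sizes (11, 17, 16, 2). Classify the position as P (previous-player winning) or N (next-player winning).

N-position

Compute the nim-sum pairwise:
11 ^ 17 = 26
26 ^ 16 = 10
10 ^ 2 = 8
The nim-sum is 8 ≠ 0, so this is an N-position: the player to move can win.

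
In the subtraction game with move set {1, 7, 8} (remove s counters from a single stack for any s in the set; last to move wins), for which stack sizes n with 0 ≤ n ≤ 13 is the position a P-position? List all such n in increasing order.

0, 2, 4, 6

Compute g(0), g(1), … for moves {1, 7, 8}:
k:     0  1  2  3  4  5  6  7  8  9 10 11 12 13
g(k):  0  1  0  1  0  1  0  1  2  3  2  3  2  3
The P-positions (g = 0) in 0..13 are 0, 2, 4, 6.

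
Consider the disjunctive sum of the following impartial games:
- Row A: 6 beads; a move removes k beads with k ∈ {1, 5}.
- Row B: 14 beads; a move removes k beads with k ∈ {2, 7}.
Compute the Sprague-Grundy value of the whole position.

0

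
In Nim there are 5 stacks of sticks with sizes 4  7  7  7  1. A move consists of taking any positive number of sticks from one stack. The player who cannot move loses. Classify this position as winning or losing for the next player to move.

Nim-sum: 4 ^ 7 ^ 7 ^ 7 ^ 1 = 2.
The nim-sum is 2 ≠ 0, so this is an N-position: the player to move can win.

Winning position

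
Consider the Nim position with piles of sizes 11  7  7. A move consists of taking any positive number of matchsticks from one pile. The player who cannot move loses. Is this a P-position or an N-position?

Write each in binary and XOR column by column:
  1011  (11)
  0111  (7)
  0111  (7)
  ----
  1011  (11)
The nim-sum is 11 ≠ 0, so this is an N-position: the player to move can win.

N-position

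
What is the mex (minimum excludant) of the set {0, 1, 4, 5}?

The values 0, 1 are all present; 2 is the first non-negative integer missing from the set.

2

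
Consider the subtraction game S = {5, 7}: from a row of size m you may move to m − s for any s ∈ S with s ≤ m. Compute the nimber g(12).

0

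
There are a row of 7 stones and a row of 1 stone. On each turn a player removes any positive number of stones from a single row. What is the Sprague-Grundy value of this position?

6

Nim-sum: 7 ⊕ 1 = 6.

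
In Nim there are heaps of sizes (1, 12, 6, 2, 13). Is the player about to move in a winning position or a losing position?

Nim-sum: 1 XOR 12 XOR 6 XOR 2 XOR 13 = 4.
The nim-sum is 4 ≠ 0, so this is an N-position: the player to move can win.

Winning position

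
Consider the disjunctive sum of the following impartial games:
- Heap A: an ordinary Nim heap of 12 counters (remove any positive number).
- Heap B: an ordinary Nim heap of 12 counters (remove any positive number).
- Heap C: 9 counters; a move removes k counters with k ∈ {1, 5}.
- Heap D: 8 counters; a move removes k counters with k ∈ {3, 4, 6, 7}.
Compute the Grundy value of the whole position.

3

Heap A is a plain Nim heap of size 12, so its Grundy value is 12.
Heap B is a plain Nim heap of size 12, so its Grundy value is 12.
Build the Grundy sequence for heap C with g(k) = mex{g(k−s) : s ∈ {1, 5}, s ≤ k}:
g(0) = mex{} = 0
g(1) = mex{0} = 1
g(2) = mex{1} = 0
g(3) = mex{0} = 1
g(4) = mex{1} = 0
g(5) = mex{0} = 1
g(6) = mex{1} = 0
g(7) = mex{0} = 1
g(8) = mex{1} = 0
g(9) = mex{0} = 1
So g(9) = 1.
For heap D, compute g(0), g(1), … with moves {3, 4, 6, 7}:
g(0) = mex{} = 0
g(1) = mex{} = 0
g(2) = mex{} = 0
g(3) = mex{0} = 1
g(4) = mex{0} = 1
g(5) = mex{0} = 1
g(6) = mex{0,1} = 2
g(7) = mex{0,1} = 2
g(8) = mex{0,1} = 2
So g(8) = 2.
The value of a disjunctive sum is the nim-sum of the parts.
Combined value = 12 XOR 12 XOR 1 XOR 2 = 3.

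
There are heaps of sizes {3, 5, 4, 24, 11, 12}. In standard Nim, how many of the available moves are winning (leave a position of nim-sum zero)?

1

Nim-sum: 3 XOR 5 XOR 4 XOR 24 XOR 11 XOR 12 = 29.
The overall nim-sum is X = 29. A heap of size p has a winning move iff p XOR X < p (reduce it to p XOR X).
  3: 3 XOR 29 = 30 ≥ 3 — no move.
  5: 5 XOR 29 = 24 ≥ 5 — no move.
  4: 4 XOR 29 = 25 ≥ 4 — no move.
  24: 24 XOR 29 = 5 < 24 — winning move (to 5).
  11: 11 XOR 29 = 22 ≥ 11 — no move.
  12: 12 XOR 29 = 17 ≥ 12 — no move.
That gives 1 winning move.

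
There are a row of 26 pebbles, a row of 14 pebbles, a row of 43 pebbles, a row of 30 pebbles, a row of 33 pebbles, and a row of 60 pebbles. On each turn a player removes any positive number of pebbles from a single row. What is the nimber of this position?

60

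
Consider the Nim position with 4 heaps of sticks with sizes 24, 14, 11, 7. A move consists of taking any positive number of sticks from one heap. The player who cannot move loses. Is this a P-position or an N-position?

N-position

Write each in binary and XOR column by column:
  11000  (24)
  01110  (14)
  01011  (11)
  00111  (7)
  -----
  11010  (26)
The nim-sum is 26 ≠ 0, so this is an N-position: the player to move can win.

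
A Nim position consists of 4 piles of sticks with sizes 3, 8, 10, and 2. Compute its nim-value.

3

Compute the nim-sum pairwise:
3 XOR 8 = 11
11 XOR 10 = 1
1 XOR 2 = 3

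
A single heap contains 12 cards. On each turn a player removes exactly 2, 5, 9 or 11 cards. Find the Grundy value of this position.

Build the Grundy sequence with g(k) = mex{g(k−s) : s ∈ {2, 5, 9, 11}, s ≤ k}:
k:     0  1  2  3  4  5  6  7  8  9 10 11 12
g(k):  0  0  1  1  0  2  1  0  0  1  1  2  2
So g(12) = 2.

2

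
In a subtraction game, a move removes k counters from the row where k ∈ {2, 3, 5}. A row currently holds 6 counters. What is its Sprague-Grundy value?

Build the Grundy sequence with g(k) = mex{g(k−s) : s ∈ {2, 3, 5}, s ≤ k}:
k:     0  1  2  3  4  5  6
g(k):  0  0  1  1  2  2  3
So g(6) = 3.

3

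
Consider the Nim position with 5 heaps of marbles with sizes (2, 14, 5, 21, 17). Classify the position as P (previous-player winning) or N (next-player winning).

N-position

Nim-sum: 2 ^ 14 ^ 5 ^ 21 ^ 17 = 13.
The nim-sum is 13 ≠ 0, so this is an N-position: the player to move can win.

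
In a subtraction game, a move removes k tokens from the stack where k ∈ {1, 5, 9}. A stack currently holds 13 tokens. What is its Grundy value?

1

Build the Grundy sequence with g(k) = mex{g(k−s) : s ∈ {1, 5, 9}, s ≤ k}:
k:     0  1  2  3  4  5  6  7  8  9 10 11 12 13
g(k):  0  1  0  1  0  1  0  1  0  1  0  1  0  1
So g(13) = 1.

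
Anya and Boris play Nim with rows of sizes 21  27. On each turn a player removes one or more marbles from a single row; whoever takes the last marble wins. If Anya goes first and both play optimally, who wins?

Compute the nim-sum pairwise:
21 ^ 27 = 14
The nim-sum is 14 ≠ 0, so this is an N-position: the player to move can win; Anya has a winning move.

Anya wins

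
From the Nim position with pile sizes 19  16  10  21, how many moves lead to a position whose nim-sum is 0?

3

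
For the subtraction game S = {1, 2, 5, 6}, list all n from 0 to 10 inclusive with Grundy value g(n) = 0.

Compute g(0), g(1), … for moves {1, 2, 5, 6}:
k:     0  1  2  3  4  5  6  7  8  9 10
g(k):  0  1  2  0  1  2  3  0  1  2  0
The P-positions (g = 0) in 0..10 are 0, 3, 7, 10.

0, 3, 7, 10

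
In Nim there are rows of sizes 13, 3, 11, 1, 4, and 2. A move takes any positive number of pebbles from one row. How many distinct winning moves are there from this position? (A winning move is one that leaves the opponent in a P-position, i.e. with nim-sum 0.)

3

Nim-sum: 13 ^ 3 ^ 11 ^ 1 ^ 4 ^ 2 = 2.
The overall nim-sum is X = 2. A row of size p has a winning move iff p XOR X < p (reduce it to p XOR X).
  13: 13 XOR 2 = 15 ≥ 13 — no move.
  3: 3 XOR 2 = 1 < 3 — winning move (to 1).
  11: 11 XOR 2 = 9 < 11 — winning move (to 9).
  1: 1 XOR 2 = 3 ≥ 1 — no move.
  4: 4 XOR 2 = 6 ≥ 4 — no move.
  2: 2 XOR 2 = 0 < 2 — winning move (to 0).
That gives 3 winning moves.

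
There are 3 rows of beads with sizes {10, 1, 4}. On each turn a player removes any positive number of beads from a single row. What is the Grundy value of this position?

15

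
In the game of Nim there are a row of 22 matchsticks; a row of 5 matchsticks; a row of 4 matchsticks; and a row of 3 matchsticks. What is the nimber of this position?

20

Compute the nim-sum pairwise:
22 ⊕ 5 = 19
19 ⊕ 4 = 23
23 ⊕ 3 = 20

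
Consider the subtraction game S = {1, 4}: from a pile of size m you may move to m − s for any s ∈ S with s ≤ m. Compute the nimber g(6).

1

Build the Grundy sequence with g(k) = mex{g(k−s) : s ∈ {1, 4}, s ≤ k}:
k:     0  1  2  3  4  5  6
g(k):  0  1  0  1  2  0  1
So g(6) = 1.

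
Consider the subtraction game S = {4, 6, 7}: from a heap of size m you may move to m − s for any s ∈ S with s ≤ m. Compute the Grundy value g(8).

Build the Grundy sequence with g(k) = mex{g(k−s) : s ∈ {4, 6, 7}, s ≤ k}:
k:     0  1  2  3  4  5  6  7  8
g(k):  0  0  0  0  1  1  1  1  2
So g(8) = 2.

2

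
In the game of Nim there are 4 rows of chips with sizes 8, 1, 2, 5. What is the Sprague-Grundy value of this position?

14

Bitwise XOR of the heap sizes:
  1000  (8)
  0001  (1)
  0010  (2)
  0101  (5)
  ----
  1110  (14)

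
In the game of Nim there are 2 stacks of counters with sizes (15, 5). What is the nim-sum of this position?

10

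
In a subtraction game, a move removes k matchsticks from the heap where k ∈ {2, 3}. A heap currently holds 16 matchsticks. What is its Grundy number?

0

Build the Grundy sequence with g(k) = mex{g(k−s) : s ∈ {2, 3}, s ≤ k}:
k:     0  1  2  3  4  5  6  7  8  9 10 11 12 13 14 15 16
g(k):  0  0  1  1  2  0  0  1  1  2  0  0  1  1  2  0  0
So g(16) = 0.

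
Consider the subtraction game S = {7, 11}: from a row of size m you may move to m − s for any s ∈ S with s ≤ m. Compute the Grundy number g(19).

Build the Grundy sequence with g(k) = mex{g(k−s) : s ∈ {7, 11}, s ≤ k}:
k:     0  1  2  3  4  5  6  7  8  9 10 11 12 13 14 15 16 17 18 19
g(k):  0  0  0  0  0  0  0  1  1  1  1  1  1  1  2  2  2  2  0  0
So g(19) = 0.

0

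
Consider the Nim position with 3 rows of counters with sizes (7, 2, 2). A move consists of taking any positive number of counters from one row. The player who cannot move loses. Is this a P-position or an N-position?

Bitwise XOR of the heap sizes:
  111  (7)
  010  (2)
  010  (2)
  ---
  111  (7)
The nim-sum is 7 ≠ 0, so this is an N-position: the player to move can win.

N-position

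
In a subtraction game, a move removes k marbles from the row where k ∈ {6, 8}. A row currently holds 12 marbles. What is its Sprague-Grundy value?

2

Build the Grundy sequence with g(k) = mex{g(k−s) : s ∈ {6, 8}, s ≤ k}:
k:     0  1  2  3  4  5  6  7  8  9 10 11 12
g(k):  0  0  0  0  0  0  1  1  1  1  1  1  2
So g(12) = 2.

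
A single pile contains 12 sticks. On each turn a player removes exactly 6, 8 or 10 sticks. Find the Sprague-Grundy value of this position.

2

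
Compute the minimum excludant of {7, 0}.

0 is in the set but 1 is not, so the mex is 1.

1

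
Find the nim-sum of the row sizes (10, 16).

26

Bitwise XOR of the heap sizes:
  01010  (10)
  10000  (16)
  -----
  11010  (26)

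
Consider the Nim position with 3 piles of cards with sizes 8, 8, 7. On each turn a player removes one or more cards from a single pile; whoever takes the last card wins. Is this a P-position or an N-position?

N-position

Write each in binary and XOR column by column:
  1000  (8)
  1000  (8)
  0111  (7)
  ----
  0111  (7)
The nim-sum is 7 ≠ 0, so this is an N-position: the player to move can win.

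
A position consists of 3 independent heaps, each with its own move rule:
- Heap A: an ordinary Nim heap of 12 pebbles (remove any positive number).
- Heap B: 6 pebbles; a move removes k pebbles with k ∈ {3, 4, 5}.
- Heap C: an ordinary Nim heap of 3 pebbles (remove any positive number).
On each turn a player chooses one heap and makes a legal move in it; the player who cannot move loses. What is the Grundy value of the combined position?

13

Heap A is a plain Nim heap of size 12, so its Grundy value is 12.
Grundy values for heap B (subtraction set {3, 4, 5}):
k:     0  1  2  3  4  5  6
g(k):  0  0  0  1  1  1  2
So g(6) = 2.
Heap C is a plain Nim heap of size 3, so its Grundy value is 3.
By the Sprague-Grundy theorem, the Grundy value of a sum of independent games is the XOR of the component values.
Combined value = 12 XOR 2 XOR 3 = 13.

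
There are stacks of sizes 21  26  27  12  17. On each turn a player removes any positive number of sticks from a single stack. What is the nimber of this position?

Compute the nim-sum pairwise:
21 ⊕ 26 = 15
15 ⊕ 27 = 20
20 ⊕ 12 = 24
24 ⊕ 17 = 9

9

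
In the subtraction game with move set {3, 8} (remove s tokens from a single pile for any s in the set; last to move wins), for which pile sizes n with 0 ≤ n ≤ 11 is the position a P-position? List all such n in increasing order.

0, 1, 2, 6, 7, 11

Build the Grundy sequence with g(k) = mex{g(k−s) : s ∈ {3, 8}, s ≤ k}:
g(0) = mex{} = 0
g(1) = mex{} = 0
g(2) = mex{} = 0
g(3) = mex{0} = 1
g(4) = mex{0} = 1
g(5) = mex{0} = 1
g(6) = mex{1} = 0
g(7) = mex{1} = 0
g(8) = mex{0,1} = 2
g(9) = mex{0} = 1
g(10) = mex{0} = 1
g(11) = mex{1,2} = 0
The P-positions (g = 0) in 0..11 are 0, 1, 2, 6, 7, 11.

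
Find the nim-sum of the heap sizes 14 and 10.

4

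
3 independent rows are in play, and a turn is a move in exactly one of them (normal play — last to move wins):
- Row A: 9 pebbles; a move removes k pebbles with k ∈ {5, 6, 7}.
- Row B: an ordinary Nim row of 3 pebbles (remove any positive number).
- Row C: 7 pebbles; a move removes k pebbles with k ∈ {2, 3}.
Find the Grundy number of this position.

3

For row A, compute g(0), g(1), … with moves {5, 6, 7}:
g(0) = mex{} = 0
g(1) = mex{} = 0
g(2) = mex{} = 0
g(3) = mex{} = 0
g(4) = mex{} = 0
g(5) = mex{0} = 1
g(6) = mex{0} = 1
g(7) = mex{0} = 1
g(8) = mex{0} = 1
g(9) = mex{0} = 1
So g(9) = 1.
Row B is a plain Nim row of size 3, so its Grundy value is 3.
For row C, compute g(0), g(1), … with moves {2, 3}:
k:     0  1  2  3  4  5  6  7
g(k):  0  0  1  1  2  0  0  1
So g(7) = 1.
The value of a disjunctive sum is the nim-sum of the parts.
Combined value = 1 XOR 3 XOR 1 = 3.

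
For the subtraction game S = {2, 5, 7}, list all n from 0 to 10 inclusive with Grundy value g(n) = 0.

0, 1, 4, 10

Grundy values for subtraction set {2, 5, 7}:
k:     0  1  2  3  4  5  6  7  8  9 10
g(k):  0  0  1  1  0  2  1  3  2  2  0
The P-positions (g = 0) in 0..10 are 0, 1, 4, 10.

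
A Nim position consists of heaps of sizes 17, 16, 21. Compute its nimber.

Write each in binary and XOR column by column:
  10001  (17)
  10000  (16)
  10101  (21)
  -----
  10100  (20)

20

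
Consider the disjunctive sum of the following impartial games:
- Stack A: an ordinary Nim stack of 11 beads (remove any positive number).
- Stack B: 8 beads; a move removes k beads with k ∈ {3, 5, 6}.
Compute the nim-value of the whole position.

9

Stack A is a plain Nim stack of size 11, so its Grundy value is 11.
Grundy values for stack B (subtraction set {3, 5, 6}):
g(0) = mex{} = 0
g(1) = mex{} = 0
g(2) = mex{} = 0
g(3) = mex{0} = 1
g(4) = mex{0} = 1
g(5) = mex{0} = 1
g(6) = mex{0,1} = 2
g(7) = mex{0,1} = 2
g(8) = mex{0,1} = 2
So g(8) = 2.
The value of a disjunctive sum is the nim-sum of the parts.
Combined value = 11 ⊕ 2 = 9.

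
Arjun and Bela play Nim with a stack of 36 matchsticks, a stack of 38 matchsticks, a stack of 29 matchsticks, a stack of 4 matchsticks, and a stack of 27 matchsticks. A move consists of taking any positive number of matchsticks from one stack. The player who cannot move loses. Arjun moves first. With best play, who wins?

Nim-sum: 36 XOR 38 XOR 29 XOR 4 XOR 27 = 0.
The nim-sum is 0, so this is a P-position: the player to move is in a losing position under optimal play; Arjun is about to move from it and so loses — Bela wins.

Bela wins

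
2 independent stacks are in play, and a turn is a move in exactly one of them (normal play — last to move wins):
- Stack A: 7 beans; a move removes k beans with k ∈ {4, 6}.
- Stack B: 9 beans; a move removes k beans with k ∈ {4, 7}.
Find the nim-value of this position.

3

Build the Grundy sequence for stack A with g(k) = mex{g(k−s) : s ∈ {4, 6}, s ≤ k}:
g(0) = mex{} = 0
g(1) = mex{} = 0
g(2) = mex{} = 0
g(3) = mex{} = 0
g(4) = mex{0} = 1
g(5) = mex{0} = 1
g(6) = mex{0} = 1
g(7) = mex{0} = 1
So g(7) = 1.
For stack B, compute g(0), g(1), … with moves {4, 7}:
g(0) = mex{} = 0
g(1) = mex{} = 0
g(2) = mex{} = 0
g(3) = mex{} = 0
g(4) = mex{0} = 1
g(5) = mex{0} = 1
g(6) = mex{0} = 1
g(7) = mex{0} = 1
g(8) = mex{0,1} = 2
g(9) = mex{0,1} = 2
So g(9) = 2.
The value of a disjunctive sum is the nim-sum of the parts.
Combined value = 1 ⊕ 2 = 3.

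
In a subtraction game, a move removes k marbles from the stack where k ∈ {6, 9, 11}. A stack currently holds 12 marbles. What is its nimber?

2

Compute g(0), g(1), … for moves {6, 9, 11}:
k:     0  1  2  3  4  5  6  7  8  9 10 11 12
g(k):  0  0  0  0  0  0  1  1  1  1  1  1  2
So g(12) = 2.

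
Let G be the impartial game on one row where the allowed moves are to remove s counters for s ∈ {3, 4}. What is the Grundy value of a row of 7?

Build the Grundy sequence with g(k) = mex{g(k−s) : s ∈ {3, 4}, s ≤ k}:
g(0) = mex{} = 0
g(1) = mex{} = 0
g(2) = mex{} = 0
g(3) = mex{0} = 1
g(4) = mex{0} = 1
g(5) = mex{0} = 1
g(6) = mex{0,1} = 2
g(7) = mex{1} = 0
So g(7) = 0.

0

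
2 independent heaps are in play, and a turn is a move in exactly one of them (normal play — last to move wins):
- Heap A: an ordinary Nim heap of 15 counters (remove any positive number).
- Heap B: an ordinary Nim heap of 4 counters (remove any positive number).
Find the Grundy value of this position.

Heap A is a plain Nim heap of size 15, so its Grundy value is 15.
Heap B is a plain Nim heap of size 4, so its Grundy value is 4.
The value of a disjunctive sum is the nim-sum of the parts.
Combined value = 15 XOR 4 = 11.

11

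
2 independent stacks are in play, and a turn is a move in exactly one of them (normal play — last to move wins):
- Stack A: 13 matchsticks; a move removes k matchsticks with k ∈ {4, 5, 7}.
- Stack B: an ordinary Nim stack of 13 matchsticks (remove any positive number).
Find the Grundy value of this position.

For stack A, compute g(0), g(1), … with moves {4, 5, 7}:
g(0) = mex{} = 0
g(1) = mex{} = 0
g(2) = mex{} = 0
g(3) = mex{} = 0
g(4) = mex{0} = 1
g(5) = mex{0} = 1
g(6) = mex{0} = 1
g(7) = mex{0} = 1
g(8) = mex{0,1} = 2
g(9) = mex{0,1} = 2
g(10) = mex{0,1} = 2
g(11) = mex{1} = 0
g(12) = mex{1,2} = 0
g(13) = mex{1,2} = 0
So g(13) = 0.
Stack B is a plain Nim stack of size 13, so its Grundy value is 13.
By the Sprague-Grundy theorem, the Grundy value of a sum of independent games is the XOR of the component values.
Combined value = 0 ⊕ 13 = 13.

13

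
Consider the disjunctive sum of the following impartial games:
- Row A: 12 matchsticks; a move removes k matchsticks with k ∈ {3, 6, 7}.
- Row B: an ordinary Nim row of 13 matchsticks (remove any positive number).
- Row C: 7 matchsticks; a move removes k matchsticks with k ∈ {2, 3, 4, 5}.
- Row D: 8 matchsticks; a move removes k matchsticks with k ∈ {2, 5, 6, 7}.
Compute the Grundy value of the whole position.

15

Build the Grundy sequence for row A with g(k) = mex{g(k−s) : s ∈ {3, 6, 7}, s ≤ k}:
k:     0  1  2  3  4  5  6  7  8  9 10 11 12
g(k):  0  0  0  1  1  1  2  2  2  3  0  0  0
So g(12) = 0.
Row B is a plain Nim row of size 13, so its Grundy value is 13.
For row C, compute g(0), g(1), … with moves {2, 3, 4, 5}:
g(0) = mex{} = 0
g(1) = mex{} = 0
g(2) = mex{0} = 1
g(3) = mex{0} = 1
g(4) = mex{0,1} = 2
g(5) = mex{0,1} = 2
g(6) = mex{0,1,2} = 3
g(7) = mex{1,2} = 0
So g(7) = 0.
For row D, compute g(0), g(1), … with moves {2, 5, 6, 7}:
g(0) = mex{} = 0
g(1) = mex{} = 0
g(2) = mex{0} = 1
g(3) = mex{0} = 1
g(4) = mex{1} = 0
g(5) = mex{0,1} = 2
g(6) = mex{0} = 1
g(7) = mex{0,1,2} = 3
g(8) = mex{0,1} = 2
So g(8) = 2.
By the Sprague-Grundy theorem, the Grundy value of a sum of independent games is the XOR of the component values.
Combined value = 0 ⊕ 13 ⊕ 0 ⊕ 2 = 15.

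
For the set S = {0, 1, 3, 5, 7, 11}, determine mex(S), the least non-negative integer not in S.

2

The values 0, 1 are all present; 2 is the first non-negative integer missing from the set.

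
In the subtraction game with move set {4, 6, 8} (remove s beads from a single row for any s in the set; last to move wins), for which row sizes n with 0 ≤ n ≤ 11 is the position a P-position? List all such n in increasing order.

0, 1, 2, 3

Grundy values for subtraction set {4, 6, 8}:
g(0) = mex{} = 0
g(1) = mex{} = 0
g(2) = mex{} = 0
g(3) = mex{} = 0
g(4) = mex{0} = 1
g(5) = mex{0} = 1
g(6) = mex{0} = 1
g(7) = mex{0} = 1
g(8) = mex{0,1} = 2
g(9) = mex{0,1} = 2
g(10) = mex{0,1} = 2
g(11) = mex{0,1} = 2
The P-positions (g = 0) in 0..11 are 0, 1, 2, 3.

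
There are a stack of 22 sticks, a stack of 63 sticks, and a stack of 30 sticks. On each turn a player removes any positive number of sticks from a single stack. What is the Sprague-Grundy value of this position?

In binary:
  010110  (22)
  111111  (63)
  011110  (30)
  ------
  110111  (55)

55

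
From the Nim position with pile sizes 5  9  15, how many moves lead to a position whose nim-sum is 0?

1

Compute the nim-sum pairwise:
5 XOR 9 = 12
12 XOR 15 = 3
The overall nim-sum is X = 3. A pile of size p has a winning move iff p XOR X < p (reduce it to p XOR X).
  5: 5 XOR 3 = 6 ≥ 5 — no move.
  9: 9 XOR 3 = 10 ≥ 9 — no move.
  15: 15 XOR 3 = 12 < 15 — winning move (to 12).
That gives 1 winning move.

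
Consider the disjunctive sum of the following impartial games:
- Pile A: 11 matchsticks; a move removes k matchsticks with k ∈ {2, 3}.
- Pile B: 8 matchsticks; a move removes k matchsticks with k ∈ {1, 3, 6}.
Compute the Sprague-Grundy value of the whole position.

Grundy values for pile A (subtraction set {2, 3}):
k:     0  1  2  3  4  5  6  7  8  9 10 11
g(k):  0  0  1  1  2  0  0  1  1  2  0  0
So g(11) = 0.
Grundy values for pile B (subtraction set {1, 3, 6}):
g(0) = mex{} = 0
g(1) = mex{0} = 1
g(2) = mex{1} = 0
g(3) = mex{0} = 1
g(4) = mex{1} = 0
g(5) = mex{0} = 1
g(6) = mex{0,1} = 2
g(7) = mex{0,1,2} = 3
g(8) = mex{0,1,3} = 2
So g(8) = 2.
By the Sprague-Grundy theorem, the Grundy value of a sum of independent games is the XOR of the component values.
Combined value = 0 ⊕ 2 = 2.

2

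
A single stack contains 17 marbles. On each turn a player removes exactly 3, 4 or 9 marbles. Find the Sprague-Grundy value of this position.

1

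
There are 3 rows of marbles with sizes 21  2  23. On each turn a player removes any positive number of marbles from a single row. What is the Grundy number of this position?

Compute the nim-sum pairwise:
21 XOR 2 = 23
23 XOR 23 = 0

0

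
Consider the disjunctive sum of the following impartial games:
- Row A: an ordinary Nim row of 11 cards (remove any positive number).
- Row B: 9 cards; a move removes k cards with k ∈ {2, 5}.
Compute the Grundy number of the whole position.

Row A is a plain Nim row of size 11, so its Grundy value is 11.
Build the Grundy sequence for row B with g(k) = mex{g(k−s) : s ∈ {2, 5}, s ≤ k}:
g(0) = mex{} = 0
g(1) = mex{} = 0
g(2) = mex{0} = 1
g(3) = mex{0} = 1
g(4) = mex{1} = 0
g(5) = mex{0,1} = 2
g(6) = mex{0} = 1
g(7) = mex{1,2} = 0
g(8) = mex{1} = 0
g(9) = mex{0} = 1
So g(9) = 1.
By the Sprague-Grundy theorem, the Grundy value of a sum of independent games is the XOR of the component values.
Combined value = 11 XOR 1 = 10.

10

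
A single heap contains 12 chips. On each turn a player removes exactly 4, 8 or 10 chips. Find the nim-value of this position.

3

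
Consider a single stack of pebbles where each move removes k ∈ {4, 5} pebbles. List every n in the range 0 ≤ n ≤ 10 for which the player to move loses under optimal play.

0, 1, 2, 3, 9, 10

Grundy values for subtraction set {4, 5}:
g(0) = mex{} = 0
g(1) = mex{} = 0
g(2) = mex{} = 0
g(3) = mex{} = 0
g(4) = mex{0} = 1
g(5) = mex{0} = 1
g(6) = mex{0} = 1
g(7) = mex{0} = 1
g(8) = mex{0,1} = 2
g(9) = mex{1} = 0
g(10) = mex{1} = 0
The P-positions (g = 0) in 0..10 are 0, 1, 2, 3, 9, 10.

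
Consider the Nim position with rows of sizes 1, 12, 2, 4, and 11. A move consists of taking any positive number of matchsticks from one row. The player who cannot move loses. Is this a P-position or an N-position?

P-position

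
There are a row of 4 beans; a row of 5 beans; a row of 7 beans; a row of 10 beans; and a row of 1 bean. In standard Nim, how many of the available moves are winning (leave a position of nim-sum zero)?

1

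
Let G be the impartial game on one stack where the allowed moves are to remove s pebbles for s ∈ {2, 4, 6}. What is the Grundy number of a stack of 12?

2

Build the Grundy sequence with g(k) = mex{g(k−s) : s ∈ {2, 4, 6}, s ≤ k}:
g(0) = mex{} = 0
g(1) = mex{} = 0
g(2) = mex{0} = 1
g(3) = mex{0} = 1
g(4) = mex{0,1} = 2
g(5) = mex{0,1} = 2
g(6) = mex{0,1,2} = 3
g(7) = mex{0,1,2} = 3
g(8) = mex{1,2,3} = 0
g(9) = mex{1,2,3} = 0
g(10) = mex{0,2,3} = 1
g(11) = mex{0,2,3} = 1
g(12) = mex{0,1,3} = 2
So g(12) = 2.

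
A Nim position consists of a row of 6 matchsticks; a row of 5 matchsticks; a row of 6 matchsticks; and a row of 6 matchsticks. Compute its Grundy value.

Nim-sum: 6 ⊕ 5 ⊕ 6 ⊕ 6 = 3.

3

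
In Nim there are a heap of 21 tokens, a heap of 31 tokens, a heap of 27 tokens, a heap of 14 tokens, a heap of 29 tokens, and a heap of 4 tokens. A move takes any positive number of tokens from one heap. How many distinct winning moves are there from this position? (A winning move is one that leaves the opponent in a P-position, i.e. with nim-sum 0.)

Nim-sum: 21 XOR 31 XOR 27 XOR 14 XOR 29 XOR 4 = 6.
The overall nim-sum is X = 6. A heap of size p has a winning move iff p XOR X < p (reduce it to p XOR X).
  21: 21 XOR 6 = 19 < 21 — winning move (to 19).
  31: 31 XOR 6 = 25 < 31 — winning move (to 25).
  27: 27 XOR 6 = 29 ≥ 27 — no move.
  14: 14 XOR 6 = 8 < 14 — winning move (to 8).
  29: 29 XOR 6 = 27 < 29 — winning move (to 27).
  4: 4 XOR 6 = 2 < 4 — winning move (to 2).
That gives 5 winning moves.

5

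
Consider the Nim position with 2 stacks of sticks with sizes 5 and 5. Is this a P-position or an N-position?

Nim-sum: 5 XOR 5 = 0.
The nim-sum is 0, so this is a P-position: the player to move is in a losing position under optimal play.

P-position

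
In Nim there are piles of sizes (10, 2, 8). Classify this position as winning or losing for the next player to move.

Nim-sum: 10 ^ 2 ^ 8 = 0.
The nim-sum is 0, so this is a P-position: the player to move is in a losing position under optimal play.

Losing position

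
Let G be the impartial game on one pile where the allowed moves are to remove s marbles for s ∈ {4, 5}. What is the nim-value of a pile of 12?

0

Build the Grundy sequence with g(k) = mex{g(k−s) : s ∈ {4, 5}, s ≤ k}:
g(0) = mex{} = 0
g(1) = mex{} = 0
g(2) = mex{} = 0
g(3) = mex{} = 0
g(4) = mex{0} = 1
g(5) = mex{0} = 1
g(6) = mex{0} = 1
g(7) = mex{0} = 1
g(8) = mex{0,1} = 2
g(9) = mex{1} = 0
g(10) = mex{1} = 0
g(11) = mex{1} = 0
g(12) = mex{1,2} = 0
So g(12) = 0.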